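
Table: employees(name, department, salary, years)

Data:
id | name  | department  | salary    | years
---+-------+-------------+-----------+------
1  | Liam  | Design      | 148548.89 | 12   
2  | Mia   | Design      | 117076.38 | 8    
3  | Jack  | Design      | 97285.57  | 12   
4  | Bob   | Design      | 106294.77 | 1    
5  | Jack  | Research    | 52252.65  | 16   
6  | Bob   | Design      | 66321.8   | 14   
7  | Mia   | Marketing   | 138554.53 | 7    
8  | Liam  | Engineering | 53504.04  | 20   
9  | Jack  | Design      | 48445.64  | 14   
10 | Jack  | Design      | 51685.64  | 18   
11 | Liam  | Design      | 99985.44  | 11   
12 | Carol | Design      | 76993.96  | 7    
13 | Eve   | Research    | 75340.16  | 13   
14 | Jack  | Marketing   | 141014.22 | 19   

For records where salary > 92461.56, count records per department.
SELECT department, COUNT(*)
FROM employees
WHERE salary > 92461.56
GROUP BY department

Note: WHERE filters rows before grouping.

Result:
  Design: 5
  Marketing: 2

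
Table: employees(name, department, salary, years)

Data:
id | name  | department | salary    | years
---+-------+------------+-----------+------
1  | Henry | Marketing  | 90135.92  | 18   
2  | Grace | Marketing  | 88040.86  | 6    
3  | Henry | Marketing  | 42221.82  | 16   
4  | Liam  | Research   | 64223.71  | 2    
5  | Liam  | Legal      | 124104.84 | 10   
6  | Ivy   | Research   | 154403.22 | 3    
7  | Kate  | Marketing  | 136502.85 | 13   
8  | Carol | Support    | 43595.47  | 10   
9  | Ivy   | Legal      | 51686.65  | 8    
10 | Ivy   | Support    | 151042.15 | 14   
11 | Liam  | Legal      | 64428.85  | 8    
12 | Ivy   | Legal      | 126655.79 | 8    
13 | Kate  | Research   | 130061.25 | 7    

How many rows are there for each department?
SELECT department, COUNT(*) as count
FROM employees
GROUP BY department

Result:
  Legal: 4
  Marketing: 4
  Research: 3
  Support: 2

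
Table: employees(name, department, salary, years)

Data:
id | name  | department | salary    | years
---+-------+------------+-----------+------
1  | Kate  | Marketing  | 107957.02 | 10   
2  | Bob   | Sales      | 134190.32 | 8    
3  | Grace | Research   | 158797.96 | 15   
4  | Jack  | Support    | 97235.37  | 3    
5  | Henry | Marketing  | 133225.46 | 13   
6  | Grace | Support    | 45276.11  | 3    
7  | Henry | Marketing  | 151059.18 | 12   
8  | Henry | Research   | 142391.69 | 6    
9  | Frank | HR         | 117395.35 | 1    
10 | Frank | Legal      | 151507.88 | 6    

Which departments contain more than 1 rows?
SELECT department, COUNT(*) as cnt
FROM employees
GROUP BY department
HAVING COUNT(*) > 1

Result:
  Marketing: 3
  Research: 2
  Support: 2

Note: HAVING filters groups after aggregation, WHERE filters rows before.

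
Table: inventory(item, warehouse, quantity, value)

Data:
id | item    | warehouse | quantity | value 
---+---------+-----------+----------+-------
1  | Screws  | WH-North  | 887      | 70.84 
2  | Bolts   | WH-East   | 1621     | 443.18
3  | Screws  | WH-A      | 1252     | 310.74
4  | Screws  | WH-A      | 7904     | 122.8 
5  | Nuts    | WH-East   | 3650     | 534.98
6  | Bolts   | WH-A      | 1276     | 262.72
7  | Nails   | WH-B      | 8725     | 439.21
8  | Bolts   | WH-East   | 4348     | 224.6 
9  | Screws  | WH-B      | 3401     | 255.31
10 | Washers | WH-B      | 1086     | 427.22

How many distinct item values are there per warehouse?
SELECT warehouse, COUNT(DISTINCT item)
FROM inventory
GROUP BY warehouse

Result:
  WH-A: 2 distinct
  WH-B: 3 distinct
  WH-East: 2 distinct
  WH-North: 1 distinct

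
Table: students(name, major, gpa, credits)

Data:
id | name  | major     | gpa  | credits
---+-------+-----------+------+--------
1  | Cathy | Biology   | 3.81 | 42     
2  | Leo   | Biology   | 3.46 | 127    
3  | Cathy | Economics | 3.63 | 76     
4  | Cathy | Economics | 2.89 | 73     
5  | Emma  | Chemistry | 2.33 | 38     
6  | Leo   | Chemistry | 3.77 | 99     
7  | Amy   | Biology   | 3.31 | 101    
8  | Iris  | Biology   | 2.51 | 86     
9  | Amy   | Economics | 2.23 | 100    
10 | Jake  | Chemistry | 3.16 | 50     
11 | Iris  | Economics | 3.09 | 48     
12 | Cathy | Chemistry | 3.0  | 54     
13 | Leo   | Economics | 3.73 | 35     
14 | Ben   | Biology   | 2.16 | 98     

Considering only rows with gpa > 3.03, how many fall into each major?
SELECT major, COUNT(*)
FROM students
WHERE gpa > 3.03
GROUP BY major

Note: WHERE filters rows before grouping.

Result:
  Biology: 3
  Chemistry: 2
  Economics: 3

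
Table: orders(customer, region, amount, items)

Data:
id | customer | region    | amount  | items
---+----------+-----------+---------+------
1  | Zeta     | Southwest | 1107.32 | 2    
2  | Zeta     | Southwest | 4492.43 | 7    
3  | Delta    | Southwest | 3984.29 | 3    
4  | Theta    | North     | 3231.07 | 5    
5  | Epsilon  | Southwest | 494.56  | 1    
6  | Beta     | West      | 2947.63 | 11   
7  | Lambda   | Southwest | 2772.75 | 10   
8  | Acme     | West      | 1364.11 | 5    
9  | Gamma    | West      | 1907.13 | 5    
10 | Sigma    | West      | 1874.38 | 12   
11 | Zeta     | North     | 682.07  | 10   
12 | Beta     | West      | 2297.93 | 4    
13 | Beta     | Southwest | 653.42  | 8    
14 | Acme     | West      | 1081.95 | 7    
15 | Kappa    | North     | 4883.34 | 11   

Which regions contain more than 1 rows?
SELECT region, COUNT(*) as cnt
FROM orders
GROUP BY region
HAVING COUNT(*) > 1

Result:
  North: 3
  Southwest: 6
  West: 6

Note: HAVING filters groups after aggregation, WHERE filters rows before.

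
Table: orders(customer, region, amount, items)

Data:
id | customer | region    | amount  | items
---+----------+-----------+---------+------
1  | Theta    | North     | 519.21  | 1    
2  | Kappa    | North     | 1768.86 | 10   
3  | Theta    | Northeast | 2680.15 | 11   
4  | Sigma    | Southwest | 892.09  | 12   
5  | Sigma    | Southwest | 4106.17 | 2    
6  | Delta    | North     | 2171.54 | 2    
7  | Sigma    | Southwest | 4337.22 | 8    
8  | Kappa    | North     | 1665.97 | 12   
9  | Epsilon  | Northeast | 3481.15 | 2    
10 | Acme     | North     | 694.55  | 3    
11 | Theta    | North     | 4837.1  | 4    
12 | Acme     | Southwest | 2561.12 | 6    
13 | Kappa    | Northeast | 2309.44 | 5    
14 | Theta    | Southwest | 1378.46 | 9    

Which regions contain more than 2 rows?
SELECT region, COUNT(*) as cnt
FROM orders
GROUP BY region
HAVING COUNT(*) > 2

Result:
  North: 6
  Northeast: 3
  Southwest: 5

Note: HAVING filters groups after aggregation, WHERE filters rows before.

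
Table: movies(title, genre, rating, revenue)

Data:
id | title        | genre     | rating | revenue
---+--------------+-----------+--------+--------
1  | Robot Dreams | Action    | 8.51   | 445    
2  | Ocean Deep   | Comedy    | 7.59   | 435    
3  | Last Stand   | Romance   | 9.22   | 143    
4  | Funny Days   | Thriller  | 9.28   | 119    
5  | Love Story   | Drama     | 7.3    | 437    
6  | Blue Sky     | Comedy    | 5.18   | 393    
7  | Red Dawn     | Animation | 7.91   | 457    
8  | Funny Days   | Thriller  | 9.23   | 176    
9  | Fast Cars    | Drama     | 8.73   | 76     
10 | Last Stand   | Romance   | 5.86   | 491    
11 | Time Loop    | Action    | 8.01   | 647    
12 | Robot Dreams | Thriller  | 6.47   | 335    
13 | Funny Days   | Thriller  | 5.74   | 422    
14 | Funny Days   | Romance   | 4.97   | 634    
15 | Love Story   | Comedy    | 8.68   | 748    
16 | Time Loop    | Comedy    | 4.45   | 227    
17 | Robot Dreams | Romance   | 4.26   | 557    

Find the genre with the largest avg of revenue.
SELECT genre, AVG(revenue) as val
FROM movies
GROUP BY genre
ORDER BY val DESC
LIMIT 1

Result: Action with avg(revenue) = 546.00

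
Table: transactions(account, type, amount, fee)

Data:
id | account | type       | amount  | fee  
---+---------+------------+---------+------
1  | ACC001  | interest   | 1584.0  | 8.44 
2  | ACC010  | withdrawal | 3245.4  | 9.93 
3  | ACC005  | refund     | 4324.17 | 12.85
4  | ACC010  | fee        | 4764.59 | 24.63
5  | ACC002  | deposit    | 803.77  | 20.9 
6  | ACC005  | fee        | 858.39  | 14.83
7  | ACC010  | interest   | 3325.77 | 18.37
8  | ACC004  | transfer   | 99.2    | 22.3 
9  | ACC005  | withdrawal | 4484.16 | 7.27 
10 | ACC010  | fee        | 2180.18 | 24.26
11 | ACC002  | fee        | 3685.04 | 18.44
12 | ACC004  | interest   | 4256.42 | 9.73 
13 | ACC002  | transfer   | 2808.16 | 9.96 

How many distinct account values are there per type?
SELECT type, COUNT(DISTINCT account)
FROM transactions
GROUP BY type

Result:
  deposit: 1 distinct
  fee: 3 distinct
  interest: 3 distinct
  refund: 1 distinct
  transfer: 2 distinct
  withdrawal: 2 distinct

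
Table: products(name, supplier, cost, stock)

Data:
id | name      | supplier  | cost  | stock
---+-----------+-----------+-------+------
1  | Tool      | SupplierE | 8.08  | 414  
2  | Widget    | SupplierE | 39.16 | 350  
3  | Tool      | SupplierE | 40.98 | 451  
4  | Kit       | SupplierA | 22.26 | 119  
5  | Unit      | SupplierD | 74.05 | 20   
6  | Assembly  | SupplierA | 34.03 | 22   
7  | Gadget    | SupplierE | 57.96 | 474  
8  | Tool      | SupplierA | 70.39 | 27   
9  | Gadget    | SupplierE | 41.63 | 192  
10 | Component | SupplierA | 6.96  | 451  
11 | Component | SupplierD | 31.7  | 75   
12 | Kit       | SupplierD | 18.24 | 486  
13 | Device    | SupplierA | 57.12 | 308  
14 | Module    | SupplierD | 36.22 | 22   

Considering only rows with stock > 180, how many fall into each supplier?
SELECT supplier, COUNT(*)
FROM products
WHERE stock > 180
GROUP BY supplier

Note: WHERE filters rows before grouping.

Result:
  SupplierA: 2
  SupplierD: 1
  SupplierE: 5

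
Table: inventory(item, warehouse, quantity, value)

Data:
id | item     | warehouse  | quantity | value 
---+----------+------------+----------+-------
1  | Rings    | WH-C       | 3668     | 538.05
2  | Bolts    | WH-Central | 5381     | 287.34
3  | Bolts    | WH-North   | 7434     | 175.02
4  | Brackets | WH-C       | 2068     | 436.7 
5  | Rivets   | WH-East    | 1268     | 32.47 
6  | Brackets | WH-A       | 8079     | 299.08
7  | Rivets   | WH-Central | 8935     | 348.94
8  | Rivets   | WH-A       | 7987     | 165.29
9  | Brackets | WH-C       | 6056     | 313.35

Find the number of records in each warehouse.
SELECT warehouse, COUNT(*) as count
FROM inventory
GROUP BY warehouse

Result:
  WH-A: 2
  WH-C: 3
  WH-Central: 2
  WH-East: 1
  WH-North: 1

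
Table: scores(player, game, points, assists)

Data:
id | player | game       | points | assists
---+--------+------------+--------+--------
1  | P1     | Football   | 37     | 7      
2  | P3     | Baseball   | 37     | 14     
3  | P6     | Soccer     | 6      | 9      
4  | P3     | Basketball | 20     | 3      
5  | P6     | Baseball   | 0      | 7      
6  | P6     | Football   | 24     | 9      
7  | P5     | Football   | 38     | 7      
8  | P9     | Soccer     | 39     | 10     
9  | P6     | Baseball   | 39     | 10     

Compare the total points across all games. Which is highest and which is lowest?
SELECT game, SUM(points)
FROM scores
GROUP BY game
ORDER BY SUM(points)

All groups:
  Basketball: 20
  Soccer: 45
  Baseball: 76
  Football: 99

Highest: Football (99)
Lowest: Basketball (20)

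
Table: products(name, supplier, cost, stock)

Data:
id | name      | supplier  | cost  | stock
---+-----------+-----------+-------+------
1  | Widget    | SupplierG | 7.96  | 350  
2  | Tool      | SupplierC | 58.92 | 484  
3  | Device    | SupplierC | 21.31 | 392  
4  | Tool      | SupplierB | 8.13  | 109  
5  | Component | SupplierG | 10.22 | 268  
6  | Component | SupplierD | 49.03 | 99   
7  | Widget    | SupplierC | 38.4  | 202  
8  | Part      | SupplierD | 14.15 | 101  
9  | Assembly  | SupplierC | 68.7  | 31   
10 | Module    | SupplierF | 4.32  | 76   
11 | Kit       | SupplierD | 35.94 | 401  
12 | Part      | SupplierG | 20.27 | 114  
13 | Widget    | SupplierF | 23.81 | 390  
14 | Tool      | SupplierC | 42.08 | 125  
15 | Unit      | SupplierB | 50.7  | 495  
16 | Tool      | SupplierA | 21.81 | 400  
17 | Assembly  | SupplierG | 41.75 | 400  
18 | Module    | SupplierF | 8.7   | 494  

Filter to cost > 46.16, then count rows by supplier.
SELECT supplier, COUNT(*)
FROM products
WHERE cost > 46.16
GROUP BY supplier

Note: WHERE filters rows before grouping.

Result:
  SupplierB: 1
  SupplierC: 2
  SupplierD: 1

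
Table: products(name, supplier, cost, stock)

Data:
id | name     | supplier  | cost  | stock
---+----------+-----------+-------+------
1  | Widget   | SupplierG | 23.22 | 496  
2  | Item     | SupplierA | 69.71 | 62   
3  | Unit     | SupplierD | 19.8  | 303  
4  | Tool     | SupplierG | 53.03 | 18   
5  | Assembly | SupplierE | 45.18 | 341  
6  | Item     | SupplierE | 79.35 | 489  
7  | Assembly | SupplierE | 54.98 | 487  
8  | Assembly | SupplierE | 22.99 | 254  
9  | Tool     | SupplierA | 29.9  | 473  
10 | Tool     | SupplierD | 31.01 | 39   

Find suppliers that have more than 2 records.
SELECT supplier, COUNT(*) as cnt
FROM products
GROUP BY supplier
HAVING COUNT(*) > 2

Result:
  SupplierE: 4

Note: HAVING filters groups after aggregation, WHERE filters rows before.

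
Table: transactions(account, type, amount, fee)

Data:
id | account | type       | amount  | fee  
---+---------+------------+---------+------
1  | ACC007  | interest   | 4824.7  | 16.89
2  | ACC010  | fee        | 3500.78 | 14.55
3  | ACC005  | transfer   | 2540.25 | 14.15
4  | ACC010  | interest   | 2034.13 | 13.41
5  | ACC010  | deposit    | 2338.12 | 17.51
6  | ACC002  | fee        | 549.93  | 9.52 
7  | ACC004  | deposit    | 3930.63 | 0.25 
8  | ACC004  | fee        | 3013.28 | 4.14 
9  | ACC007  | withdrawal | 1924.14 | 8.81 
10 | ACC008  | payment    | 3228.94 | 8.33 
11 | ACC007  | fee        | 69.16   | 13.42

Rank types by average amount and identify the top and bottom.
SELECT type, AVG(amount)
FROM transactions
GROUP BY type
ORDER BY AVG(amount)

All groups:
  fee: 1783.29
  withdrawal: 1924.14
  transfer: 2540.25
  deposit: 3134.38
  payment: 3228.94
  interest: 3429.42

Highest: interest (3429.42)
Lowest: fee (1783.29)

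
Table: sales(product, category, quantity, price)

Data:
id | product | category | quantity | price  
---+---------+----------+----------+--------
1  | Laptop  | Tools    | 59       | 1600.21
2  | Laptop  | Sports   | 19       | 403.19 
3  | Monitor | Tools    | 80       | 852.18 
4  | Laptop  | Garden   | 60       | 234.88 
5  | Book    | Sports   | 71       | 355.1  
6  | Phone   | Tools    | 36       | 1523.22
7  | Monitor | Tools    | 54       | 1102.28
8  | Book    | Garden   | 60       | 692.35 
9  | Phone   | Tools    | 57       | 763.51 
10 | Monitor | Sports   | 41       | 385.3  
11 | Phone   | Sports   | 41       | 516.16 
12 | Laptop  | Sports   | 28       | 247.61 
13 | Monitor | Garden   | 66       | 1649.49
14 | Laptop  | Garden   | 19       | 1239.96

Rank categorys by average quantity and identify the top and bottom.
SELECT category, AVG(quantity)
FROM sales
GROUP BY category
ORDER BY AVG(quantity)

All groups:
  Sports: 40.00
  Garden: 51.25
  Tools: 57.20

Highest: Tools (57.20)
Lowest: Sports (40.00)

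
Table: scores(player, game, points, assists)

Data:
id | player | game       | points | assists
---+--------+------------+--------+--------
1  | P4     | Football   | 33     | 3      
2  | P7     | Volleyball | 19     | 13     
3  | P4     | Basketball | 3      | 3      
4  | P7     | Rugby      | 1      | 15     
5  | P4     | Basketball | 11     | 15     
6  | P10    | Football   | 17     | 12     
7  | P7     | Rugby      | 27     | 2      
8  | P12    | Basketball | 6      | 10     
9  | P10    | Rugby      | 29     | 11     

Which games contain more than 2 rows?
SELECT game, COUNT(*) as cnt
FROM scores
GROUP BY game
HAVING COUNT(*) > 2

Result:
  Basketball: 3
  Rugby: 3

Note: HAVING filters groups after aggregation, WHERE filters rows before.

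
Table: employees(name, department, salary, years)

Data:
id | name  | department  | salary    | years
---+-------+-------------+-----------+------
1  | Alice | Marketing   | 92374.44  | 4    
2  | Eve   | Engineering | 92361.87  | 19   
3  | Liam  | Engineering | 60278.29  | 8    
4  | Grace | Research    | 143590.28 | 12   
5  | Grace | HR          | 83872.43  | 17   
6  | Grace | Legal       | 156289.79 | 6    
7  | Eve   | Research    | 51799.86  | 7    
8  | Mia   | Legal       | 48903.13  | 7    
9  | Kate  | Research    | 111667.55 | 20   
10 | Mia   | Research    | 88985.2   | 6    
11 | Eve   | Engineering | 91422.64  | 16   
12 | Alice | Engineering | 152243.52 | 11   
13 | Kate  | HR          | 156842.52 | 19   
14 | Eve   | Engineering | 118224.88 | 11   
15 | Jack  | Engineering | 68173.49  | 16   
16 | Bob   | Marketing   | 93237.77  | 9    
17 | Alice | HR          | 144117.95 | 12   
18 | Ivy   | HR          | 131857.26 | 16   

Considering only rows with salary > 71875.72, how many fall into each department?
SELECT department, COUNT(*)
FROM employees
WHERE salary > 71875.72
GROUP BY department

Note: WHERE filters rows before grouping.

Result:
  Engineering: 4
  HR: 4
  Legal: 1
  Marketing: 2
  Research: 3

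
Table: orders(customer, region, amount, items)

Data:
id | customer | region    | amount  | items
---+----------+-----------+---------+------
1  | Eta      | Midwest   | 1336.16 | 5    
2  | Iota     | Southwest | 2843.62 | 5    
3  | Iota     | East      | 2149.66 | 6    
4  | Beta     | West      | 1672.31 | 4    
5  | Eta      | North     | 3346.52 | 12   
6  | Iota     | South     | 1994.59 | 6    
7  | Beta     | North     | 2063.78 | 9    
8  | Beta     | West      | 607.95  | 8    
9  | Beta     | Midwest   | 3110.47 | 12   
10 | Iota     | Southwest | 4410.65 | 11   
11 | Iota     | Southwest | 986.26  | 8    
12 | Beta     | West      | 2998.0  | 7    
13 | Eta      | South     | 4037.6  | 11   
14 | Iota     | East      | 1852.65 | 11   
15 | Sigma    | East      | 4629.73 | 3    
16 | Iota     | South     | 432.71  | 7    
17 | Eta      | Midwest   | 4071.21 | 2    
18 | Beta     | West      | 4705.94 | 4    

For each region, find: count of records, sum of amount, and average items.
SELECT region,
       COUNT(*) as cnt,
       SUM(amount) as total_amount,
       AVG(items) as avg_items
FROM orders
GROUP BY region

Result:
  East: 3 records, 8632.04 total amount, 6.67 avg items
  Midwest: 3 records, 8517.84 total amount, 6.33 avg items
  North: 2 records, 5410.30 total amount, 10.50 avg items
  South: 3 records, 6464.90 total amount, 8.00 avg items
  Southwest: 3 records, 8240.53 total amount, 8.00 avg items
  West: 4 records, 9984.20 total amount, 5.75 avg items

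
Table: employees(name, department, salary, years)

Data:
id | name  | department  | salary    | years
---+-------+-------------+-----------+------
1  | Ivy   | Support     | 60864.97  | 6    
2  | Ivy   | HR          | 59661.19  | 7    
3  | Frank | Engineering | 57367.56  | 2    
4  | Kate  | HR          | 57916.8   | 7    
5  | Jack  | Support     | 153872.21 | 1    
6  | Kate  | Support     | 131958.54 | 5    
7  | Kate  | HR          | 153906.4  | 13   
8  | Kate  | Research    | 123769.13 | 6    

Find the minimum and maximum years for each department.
SELECT department, MIN(years), MAX(years)
FROM employees
GROUP BY department

Result:
  Engineering: min=2, max=2
  HR: min=7, max=13
  Research: min=6, max=6
  Support: min=1, max=6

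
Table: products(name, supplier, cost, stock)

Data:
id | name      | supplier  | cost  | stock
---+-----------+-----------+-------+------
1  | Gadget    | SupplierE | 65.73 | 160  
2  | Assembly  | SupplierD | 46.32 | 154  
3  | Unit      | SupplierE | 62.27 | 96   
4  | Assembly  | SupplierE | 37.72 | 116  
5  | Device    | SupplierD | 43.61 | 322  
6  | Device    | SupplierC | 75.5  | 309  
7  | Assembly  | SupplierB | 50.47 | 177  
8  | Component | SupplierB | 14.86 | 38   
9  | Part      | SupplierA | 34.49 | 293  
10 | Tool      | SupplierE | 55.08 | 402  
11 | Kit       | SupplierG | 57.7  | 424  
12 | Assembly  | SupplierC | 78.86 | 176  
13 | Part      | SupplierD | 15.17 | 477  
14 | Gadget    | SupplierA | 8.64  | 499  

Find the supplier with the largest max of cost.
SELECT supplier, MAX(cost) as val
FROM products
GROUP BY supplier
ORDER BY val DESC
LIMIT 1

Result: SupplierC with max(cost) = 78.86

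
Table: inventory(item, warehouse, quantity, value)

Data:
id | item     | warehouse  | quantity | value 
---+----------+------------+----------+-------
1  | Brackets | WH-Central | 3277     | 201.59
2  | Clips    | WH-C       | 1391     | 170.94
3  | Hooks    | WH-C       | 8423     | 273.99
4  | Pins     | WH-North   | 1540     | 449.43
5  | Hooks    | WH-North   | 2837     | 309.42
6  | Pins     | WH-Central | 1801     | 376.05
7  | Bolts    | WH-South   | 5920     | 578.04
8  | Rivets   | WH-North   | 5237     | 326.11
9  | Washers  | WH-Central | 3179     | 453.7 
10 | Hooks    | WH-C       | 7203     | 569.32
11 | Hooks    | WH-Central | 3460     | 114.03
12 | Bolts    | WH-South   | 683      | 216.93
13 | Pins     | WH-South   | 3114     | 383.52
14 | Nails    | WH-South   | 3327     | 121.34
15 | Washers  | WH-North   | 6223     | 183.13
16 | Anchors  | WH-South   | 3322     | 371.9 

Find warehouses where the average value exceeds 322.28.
SELECT warehouse, AVG(value)
FROM inventory
GROUP BY warehouse
HAVING AVG(value) > 322.28

Result:
  WH-C: avg=338.08
  WH-South: avg=334.35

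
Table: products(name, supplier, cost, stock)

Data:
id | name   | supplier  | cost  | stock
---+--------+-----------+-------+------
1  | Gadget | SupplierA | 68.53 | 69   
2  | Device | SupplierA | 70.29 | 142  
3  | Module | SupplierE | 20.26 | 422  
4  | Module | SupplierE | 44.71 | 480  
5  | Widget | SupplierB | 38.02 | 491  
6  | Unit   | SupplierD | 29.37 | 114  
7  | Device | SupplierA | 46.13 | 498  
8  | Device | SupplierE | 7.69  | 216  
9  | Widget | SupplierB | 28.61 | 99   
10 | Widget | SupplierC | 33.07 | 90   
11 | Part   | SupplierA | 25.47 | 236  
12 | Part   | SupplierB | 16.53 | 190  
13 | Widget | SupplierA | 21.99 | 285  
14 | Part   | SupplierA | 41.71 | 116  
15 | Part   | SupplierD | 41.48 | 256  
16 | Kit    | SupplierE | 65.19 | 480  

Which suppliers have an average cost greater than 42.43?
SELECT supplier, AVG(cost)
FROM products
GROUP BY supplier
HAVING AVG(cost) > 42.43

Result:
  SupplierA: avg=45.69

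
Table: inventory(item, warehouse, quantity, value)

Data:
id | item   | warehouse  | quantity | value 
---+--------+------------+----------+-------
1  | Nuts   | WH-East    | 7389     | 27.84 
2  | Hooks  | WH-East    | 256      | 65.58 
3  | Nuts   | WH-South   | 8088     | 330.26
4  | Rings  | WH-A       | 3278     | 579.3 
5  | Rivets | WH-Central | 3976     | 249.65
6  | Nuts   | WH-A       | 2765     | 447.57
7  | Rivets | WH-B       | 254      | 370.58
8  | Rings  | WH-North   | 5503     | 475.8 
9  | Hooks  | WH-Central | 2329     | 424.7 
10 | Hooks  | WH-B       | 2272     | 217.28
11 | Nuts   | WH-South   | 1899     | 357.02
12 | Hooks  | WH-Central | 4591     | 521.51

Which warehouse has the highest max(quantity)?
SELECT warehouse, MAX(quantity) as val
FROM inventory
GROUP BY warehouse
ORDER BY val DESC
LIMIT 1

Result: WH-South with max(quantity) = 8088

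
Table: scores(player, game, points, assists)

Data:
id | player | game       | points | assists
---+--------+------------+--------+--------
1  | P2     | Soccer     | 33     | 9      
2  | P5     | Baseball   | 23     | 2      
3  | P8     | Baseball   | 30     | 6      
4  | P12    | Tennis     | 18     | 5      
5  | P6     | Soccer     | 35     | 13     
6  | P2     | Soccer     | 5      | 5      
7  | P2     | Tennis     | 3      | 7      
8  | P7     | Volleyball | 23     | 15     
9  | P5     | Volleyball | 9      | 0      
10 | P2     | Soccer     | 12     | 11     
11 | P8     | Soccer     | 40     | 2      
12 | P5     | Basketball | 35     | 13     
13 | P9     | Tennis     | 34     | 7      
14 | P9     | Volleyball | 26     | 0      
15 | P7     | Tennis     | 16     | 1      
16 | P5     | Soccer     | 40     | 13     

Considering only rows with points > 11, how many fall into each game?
SELECT game, COUNT(*)
FROM scores
WHERE points > 11
GROUP BY game

Note: WHERE filters rows before grouping.

Result:
  Baseball: 2
  Basketball: 1
  Soccer: 5
  Tennis: 3
  Volleyball: 2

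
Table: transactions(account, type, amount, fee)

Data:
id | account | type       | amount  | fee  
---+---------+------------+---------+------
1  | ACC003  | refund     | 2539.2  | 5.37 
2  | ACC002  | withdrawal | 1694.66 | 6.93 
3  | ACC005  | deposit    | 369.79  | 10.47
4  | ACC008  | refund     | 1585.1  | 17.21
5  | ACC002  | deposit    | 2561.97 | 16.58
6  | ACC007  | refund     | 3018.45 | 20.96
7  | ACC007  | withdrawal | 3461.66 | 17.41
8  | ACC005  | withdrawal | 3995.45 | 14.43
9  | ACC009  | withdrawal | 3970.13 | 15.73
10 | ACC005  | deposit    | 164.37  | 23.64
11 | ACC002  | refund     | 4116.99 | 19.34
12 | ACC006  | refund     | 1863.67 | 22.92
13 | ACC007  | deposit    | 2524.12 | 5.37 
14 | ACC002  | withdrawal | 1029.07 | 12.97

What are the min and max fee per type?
SELECT type, MIN(fee), MAX(fee)
FROM transactions
GROUP BY type

Result:
  deposit: min=5.37, max=23.64
  refund: min=5.37, max=22.92
  withdrawal: min=6.93, max=17.41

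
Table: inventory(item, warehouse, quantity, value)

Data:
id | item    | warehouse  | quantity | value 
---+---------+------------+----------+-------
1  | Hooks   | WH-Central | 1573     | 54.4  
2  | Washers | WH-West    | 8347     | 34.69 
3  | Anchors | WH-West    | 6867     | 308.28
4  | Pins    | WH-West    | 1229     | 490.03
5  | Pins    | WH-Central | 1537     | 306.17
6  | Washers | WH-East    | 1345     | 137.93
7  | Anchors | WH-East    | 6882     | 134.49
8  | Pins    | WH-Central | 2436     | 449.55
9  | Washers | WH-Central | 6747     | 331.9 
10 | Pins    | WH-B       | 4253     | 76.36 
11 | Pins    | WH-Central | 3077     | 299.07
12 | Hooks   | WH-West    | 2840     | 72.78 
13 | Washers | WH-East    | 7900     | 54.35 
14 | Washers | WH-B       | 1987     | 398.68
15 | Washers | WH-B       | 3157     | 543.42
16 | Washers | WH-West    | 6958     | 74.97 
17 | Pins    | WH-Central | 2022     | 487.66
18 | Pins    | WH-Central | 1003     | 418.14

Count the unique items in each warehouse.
SELECT warehouse, COUNT(DISTINCT item)
FROM inventory
GROUP BY warehouse

Result:
  WH-B: 2 distinct
  WH-Central: 3 distinct
  WH-East: 2 distinct
  WH-West: 4 distinct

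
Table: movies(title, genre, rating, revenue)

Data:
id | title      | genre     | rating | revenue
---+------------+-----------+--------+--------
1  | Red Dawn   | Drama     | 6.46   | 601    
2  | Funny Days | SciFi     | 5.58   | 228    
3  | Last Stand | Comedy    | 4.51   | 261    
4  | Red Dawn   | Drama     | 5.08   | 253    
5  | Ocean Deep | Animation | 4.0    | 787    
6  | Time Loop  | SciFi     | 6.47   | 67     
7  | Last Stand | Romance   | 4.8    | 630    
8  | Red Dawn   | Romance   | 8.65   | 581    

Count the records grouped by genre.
SELECT genre, COUNT(*) as count
FROM movies
GROUP BY genre

Result:
  Animation: 1
  Comedy: 1
  Drama: 2
  Romance: 2
  SciFi: 2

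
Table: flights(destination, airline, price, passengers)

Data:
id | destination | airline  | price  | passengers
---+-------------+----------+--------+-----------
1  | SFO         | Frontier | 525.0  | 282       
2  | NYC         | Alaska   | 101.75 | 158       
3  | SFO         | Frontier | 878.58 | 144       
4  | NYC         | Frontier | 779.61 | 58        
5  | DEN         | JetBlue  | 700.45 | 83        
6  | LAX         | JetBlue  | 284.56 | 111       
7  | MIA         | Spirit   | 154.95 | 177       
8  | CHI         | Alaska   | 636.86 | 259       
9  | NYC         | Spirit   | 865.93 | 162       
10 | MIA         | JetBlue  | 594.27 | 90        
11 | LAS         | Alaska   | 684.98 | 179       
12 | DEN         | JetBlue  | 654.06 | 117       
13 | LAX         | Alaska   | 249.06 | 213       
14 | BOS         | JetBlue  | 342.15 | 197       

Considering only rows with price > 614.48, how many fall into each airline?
SELECT airline, COUNT(*)
FROM flights
WHERE price > 614.48
GROUP BY airline

Note: WHERE filters rows before grouping.

Result:
  Alaska: 2
  Frontier: 2
  JetBlue: 2
  Spirit: 1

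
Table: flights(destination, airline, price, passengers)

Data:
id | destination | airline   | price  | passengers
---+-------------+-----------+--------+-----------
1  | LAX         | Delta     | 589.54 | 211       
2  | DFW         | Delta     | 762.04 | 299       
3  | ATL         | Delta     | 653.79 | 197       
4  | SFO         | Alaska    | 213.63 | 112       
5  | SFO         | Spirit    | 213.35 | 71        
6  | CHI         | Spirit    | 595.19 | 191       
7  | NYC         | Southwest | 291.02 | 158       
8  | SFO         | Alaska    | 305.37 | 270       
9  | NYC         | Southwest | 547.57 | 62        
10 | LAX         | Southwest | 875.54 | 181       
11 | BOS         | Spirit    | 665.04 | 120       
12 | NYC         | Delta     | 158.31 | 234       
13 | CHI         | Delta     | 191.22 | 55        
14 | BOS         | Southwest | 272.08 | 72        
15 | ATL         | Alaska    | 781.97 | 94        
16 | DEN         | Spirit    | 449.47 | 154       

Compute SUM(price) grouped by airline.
SELECT airline, SUM(price) as result
FROM flights
GROUP BY airline

Result:
  Alaska: 1300.97
  Delta: 2354.90
  Southwest: 1986.21
  Spirit: 1923.05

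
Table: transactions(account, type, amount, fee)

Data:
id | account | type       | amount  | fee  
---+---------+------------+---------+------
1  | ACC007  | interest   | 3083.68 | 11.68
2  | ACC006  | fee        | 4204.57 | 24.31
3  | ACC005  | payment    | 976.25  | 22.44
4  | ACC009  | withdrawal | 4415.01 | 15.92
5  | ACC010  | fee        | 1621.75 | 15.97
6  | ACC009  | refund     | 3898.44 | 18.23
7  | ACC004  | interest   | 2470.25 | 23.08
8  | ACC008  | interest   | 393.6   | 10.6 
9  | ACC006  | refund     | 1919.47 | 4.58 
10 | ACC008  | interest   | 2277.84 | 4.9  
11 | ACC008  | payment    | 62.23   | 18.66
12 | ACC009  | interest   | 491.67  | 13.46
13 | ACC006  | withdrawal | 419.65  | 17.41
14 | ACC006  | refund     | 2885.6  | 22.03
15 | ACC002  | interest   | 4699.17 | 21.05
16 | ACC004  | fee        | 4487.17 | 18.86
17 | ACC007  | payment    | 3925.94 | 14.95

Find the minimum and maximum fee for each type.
SELECT type, MIN(fee), MAX(fee)
FROM transactions
GROUP BY type

Result:
  fee: min=15.97, max=24.31
  interest: min=4.90, max=23.08
  payment: min=14.95, max=22.44
  refund: min=4.58, max=22.03
  withdrawal: min=15.92, max=17.41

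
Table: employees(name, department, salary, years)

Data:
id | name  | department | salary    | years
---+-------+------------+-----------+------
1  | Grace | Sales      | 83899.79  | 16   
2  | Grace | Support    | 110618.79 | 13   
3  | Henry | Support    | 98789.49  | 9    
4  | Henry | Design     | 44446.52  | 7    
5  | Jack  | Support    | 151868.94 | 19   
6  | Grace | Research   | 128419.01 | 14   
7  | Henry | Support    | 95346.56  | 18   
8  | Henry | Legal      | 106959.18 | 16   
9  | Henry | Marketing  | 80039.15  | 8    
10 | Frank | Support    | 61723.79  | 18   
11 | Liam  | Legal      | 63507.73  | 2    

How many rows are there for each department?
SELECT department, COUNT(*) as count
FROM employees
GROUP BY department

Result:
  Design: 1
  Legal: 2
  Marketing: 1
  Research: 1
  Sales: 1
  Support: 5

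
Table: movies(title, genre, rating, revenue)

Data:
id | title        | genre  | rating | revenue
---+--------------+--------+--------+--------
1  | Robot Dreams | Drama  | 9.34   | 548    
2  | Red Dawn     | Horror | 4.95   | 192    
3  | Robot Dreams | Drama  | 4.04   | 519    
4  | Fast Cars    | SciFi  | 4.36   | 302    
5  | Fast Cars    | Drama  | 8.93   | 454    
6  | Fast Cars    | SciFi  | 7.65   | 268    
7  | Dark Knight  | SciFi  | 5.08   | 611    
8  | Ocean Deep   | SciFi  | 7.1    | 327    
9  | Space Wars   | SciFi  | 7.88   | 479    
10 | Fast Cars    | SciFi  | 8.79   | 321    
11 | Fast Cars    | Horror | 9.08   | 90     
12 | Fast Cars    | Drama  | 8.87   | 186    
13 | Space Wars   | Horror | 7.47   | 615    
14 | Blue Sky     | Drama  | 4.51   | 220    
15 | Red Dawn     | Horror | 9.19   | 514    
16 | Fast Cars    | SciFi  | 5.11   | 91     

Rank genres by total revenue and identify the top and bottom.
SELECT genre, SUM(revenue)
FROM movies
GROUP BY genre
ORDER BY SUM(revenue)

All groups:
  Horror: 1411
  Drama: 1927
  SciFi: 2399

Highest: SciFi (2399)
Lowest: Horror (1411)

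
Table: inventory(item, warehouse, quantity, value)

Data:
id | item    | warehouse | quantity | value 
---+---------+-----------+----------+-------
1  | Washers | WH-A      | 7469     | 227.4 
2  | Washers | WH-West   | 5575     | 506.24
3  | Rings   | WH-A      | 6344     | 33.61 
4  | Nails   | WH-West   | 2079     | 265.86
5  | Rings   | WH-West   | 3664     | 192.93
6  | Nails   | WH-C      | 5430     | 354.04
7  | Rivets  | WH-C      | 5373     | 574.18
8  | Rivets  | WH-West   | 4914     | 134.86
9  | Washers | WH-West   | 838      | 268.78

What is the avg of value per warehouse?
SELECT warehouse, AVG(value) as result
FROM inventory
GROUP BY warehouse

Result:
  WH-A: 130.51
  WH-C: 464.11
  WH-West: 273.73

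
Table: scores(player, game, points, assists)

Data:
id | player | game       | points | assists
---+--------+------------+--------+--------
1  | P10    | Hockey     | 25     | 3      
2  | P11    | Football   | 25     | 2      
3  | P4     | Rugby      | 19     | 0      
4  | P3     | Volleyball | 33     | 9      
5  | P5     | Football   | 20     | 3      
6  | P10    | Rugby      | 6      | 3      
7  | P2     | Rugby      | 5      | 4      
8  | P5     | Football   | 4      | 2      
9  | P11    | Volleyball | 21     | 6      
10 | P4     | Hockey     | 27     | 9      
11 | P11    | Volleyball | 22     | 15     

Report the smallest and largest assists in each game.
SELECT game, MIN(assists), MAX(assists)
FROM scores
GROUP BY game

Result:
  Football: min=2, max=3
  Hockey: min=3, max=9
  Rugby: min=0, max=4
  Volleyball: min=6, max=15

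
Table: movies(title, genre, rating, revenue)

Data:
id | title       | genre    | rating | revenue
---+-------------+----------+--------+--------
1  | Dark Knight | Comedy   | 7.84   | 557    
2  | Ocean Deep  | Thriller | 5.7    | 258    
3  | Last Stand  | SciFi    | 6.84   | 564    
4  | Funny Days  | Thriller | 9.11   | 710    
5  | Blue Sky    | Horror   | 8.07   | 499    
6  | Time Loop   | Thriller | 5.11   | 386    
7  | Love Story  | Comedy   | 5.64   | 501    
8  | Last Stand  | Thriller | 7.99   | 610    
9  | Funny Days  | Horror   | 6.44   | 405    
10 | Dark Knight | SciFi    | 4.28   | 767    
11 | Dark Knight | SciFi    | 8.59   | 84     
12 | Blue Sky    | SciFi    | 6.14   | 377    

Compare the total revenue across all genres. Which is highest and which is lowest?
SELECT genre, SUM(revenue)
FROM movies
GROUP BY genre
ORDER BY SUM(revenue)

All groups:
  Horror: 904
  Comedy: 1058
  SciFi: 1792
  Thriller: 1964

Highest: Thriller (1964)
Lowest: Horror (904)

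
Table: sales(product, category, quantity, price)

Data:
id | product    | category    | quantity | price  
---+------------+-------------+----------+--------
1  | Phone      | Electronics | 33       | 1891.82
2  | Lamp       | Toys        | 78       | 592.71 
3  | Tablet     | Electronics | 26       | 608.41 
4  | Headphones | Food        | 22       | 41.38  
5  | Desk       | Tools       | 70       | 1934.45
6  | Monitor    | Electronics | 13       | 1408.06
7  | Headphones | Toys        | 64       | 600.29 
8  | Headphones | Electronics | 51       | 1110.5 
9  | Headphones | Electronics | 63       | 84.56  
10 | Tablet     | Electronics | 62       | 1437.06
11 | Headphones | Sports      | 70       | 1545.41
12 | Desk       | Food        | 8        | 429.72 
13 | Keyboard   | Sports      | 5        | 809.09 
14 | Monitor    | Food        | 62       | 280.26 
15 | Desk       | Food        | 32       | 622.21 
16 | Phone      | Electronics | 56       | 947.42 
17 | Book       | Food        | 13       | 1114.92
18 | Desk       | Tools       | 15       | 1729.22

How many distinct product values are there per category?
SELECT category, COUNT(DISTINCT product)
FROM sales
GROUP BY category

Result:
  Electronics: 4 distinct
  Food: 4 distinct
  Sports: 2 distinct
  Tools: 1 distinct
  Toys: 2 distinct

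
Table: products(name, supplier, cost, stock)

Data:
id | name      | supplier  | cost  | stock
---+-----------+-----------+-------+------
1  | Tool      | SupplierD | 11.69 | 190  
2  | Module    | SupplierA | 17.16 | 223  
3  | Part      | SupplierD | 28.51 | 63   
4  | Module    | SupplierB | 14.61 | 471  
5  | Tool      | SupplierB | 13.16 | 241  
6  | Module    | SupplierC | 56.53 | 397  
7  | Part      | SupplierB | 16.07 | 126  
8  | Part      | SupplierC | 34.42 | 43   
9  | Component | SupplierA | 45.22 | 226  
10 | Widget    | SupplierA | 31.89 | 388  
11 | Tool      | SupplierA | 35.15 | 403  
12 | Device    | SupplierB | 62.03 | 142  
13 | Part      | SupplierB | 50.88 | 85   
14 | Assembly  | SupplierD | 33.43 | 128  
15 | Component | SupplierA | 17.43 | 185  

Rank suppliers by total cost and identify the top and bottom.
SELECT supplier, SUM(cost)
FROM products
GROUP BY supplier
ORDER BY SUM(cost)

All groups:
  SupplierD: 73.63
  SupplierC: 90.95
  SupplierA: 146.85
  SupplierB: 156.75

Highest: SupplierB (156.75)
Lowest: SupplierD (73.63)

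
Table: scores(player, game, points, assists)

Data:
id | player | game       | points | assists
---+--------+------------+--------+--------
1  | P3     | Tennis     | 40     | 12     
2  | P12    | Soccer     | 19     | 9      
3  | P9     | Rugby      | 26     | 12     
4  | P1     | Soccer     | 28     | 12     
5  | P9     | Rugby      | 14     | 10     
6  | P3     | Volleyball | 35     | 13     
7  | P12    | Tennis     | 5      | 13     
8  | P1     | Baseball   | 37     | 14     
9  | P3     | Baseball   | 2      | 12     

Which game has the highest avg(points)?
SELECT game, AVG(points) as val
FROM scores
GROUP BY game
ORDER BY val DESC
LIMIT 1

Result: Volleyball with avg(points) = 35.00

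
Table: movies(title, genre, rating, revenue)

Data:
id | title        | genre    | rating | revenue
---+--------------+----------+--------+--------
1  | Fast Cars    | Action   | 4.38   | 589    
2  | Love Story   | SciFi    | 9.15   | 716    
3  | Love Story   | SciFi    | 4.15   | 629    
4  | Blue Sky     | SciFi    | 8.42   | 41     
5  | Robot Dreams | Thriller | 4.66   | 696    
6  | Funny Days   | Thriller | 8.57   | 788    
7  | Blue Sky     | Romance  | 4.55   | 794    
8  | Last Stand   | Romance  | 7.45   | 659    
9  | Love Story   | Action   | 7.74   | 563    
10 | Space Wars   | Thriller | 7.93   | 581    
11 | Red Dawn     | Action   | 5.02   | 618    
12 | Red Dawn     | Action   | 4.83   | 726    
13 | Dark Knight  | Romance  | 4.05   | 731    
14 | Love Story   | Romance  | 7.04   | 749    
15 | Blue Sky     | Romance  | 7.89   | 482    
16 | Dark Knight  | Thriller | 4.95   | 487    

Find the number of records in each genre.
SELECT genre, COUNT(*) as count
FROM movies
GROUP BY genre

Result:
  Action: 4
  Romance: 5
  SciFi: 3
  Thriller: 4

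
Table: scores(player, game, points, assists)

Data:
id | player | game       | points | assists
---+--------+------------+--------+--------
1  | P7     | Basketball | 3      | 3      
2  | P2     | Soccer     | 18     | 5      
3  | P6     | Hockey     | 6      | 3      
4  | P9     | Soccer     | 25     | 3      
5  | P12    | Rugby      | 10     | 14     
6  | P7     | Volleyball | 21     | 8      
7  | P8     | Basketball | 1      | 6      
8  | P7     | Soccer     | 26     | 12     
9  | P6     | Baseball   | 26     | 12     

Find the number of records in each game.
SELECT game, COUNT(*) as count
FROM scores
GROUP BY game

Result:
  Baseball: 1
  Basketball: 2
  Hockey: 1
  Rugby: 1
  Soccer: 3
  Volleyball: 1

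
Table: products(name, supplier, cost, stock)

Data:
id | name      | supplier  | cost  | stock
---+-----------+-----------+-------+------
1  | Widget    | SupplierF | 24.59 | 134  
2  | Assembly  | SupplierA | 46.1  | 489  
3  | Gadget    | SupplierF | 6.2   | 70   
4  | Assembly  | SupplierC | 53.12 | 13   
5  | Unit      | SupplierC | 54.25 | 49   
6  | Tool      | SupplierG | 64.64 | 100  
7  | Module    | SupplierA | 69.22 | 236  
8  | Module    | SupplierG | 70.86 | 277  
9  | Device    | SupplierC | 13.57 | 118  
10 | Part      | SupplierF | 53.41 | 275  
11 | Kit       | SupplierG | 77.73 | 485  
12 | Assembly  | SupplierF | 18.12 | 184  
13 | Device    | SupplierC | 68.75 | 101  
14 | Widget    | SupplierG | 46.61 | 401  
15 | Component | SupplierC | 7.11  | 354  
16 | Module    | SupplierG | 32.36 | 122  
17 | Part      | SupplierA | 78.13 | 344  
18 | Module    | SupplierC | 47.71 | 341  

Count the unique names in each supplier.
SELECT supplier, COUNT(DISTINCT name)
FROM products
GROUP BY supplier

Result:
  SupplierA: 3 distinct
  SupplierC: 5 distinct
  SupplierF: 4 distinct
  SupplierG: 4 distinct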